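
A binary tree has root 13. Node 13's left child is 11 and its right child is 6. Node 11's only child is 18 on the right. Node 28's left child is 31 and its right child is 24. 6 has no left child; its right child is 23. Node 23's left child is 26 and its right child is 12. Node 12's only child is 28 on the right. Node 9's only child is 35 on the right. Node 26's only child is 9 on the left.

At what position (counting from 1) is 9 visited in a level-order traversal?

Level-order visits nodes level by level from the root, left to right within each level.
Level 0: 13
Level 1: 11, 6
Level 2: 18, 23
Level 3: 26, 12
Level 4: 9, 28
Level 5: 35, 31, 24
Full level-order sequence: 13, 11, 6, 18, 23, 26, 12, 9, 28, 35, 31, 24.

8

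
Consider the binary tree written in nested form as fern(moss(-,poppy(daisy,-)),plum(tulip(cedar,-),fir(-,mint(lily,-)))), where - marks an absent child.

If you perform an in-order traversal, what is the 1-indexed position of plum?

7

In-order visits the left subtree, then the node, then the right subtree.
At fern: go left to moss.
  At moss: no left child.
  Visit moss.
  At moss: go right to poppy.
    At poppy: go left to daisy.
      daisy is a leaf — visit daisy.
    Visit poppy.
    At poppy: no right child.
Visit fern.
At fern: go right to plum.
  At plum: go left to tulip.
    At tulip: go left to cedar.
      cedar is a leaf — visit cedar.
    Visit tulip.
    At tulip: no right child.
  Visit plum.
  At plum: go right to fir.
    At fir: no left child.
    Visit fir.
    At fir: go right to mint.
      At mint: go left to lily.
        lily is a leaf — visit lily.
      Visit mint.
      At mint: no right child.
Full in-order sequence: moss, daisy, poppy, fern, cedar, tulip, plum, fir, lily, mint.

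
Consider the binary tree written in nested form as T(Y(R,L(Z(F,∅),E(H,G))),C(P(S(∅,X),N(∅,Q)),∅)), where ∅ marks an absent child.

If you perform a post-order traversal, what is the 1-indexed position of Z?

Post-order visits the left subtree, then the right subtree, then the node.
At T: go left to Y.
  At Y: go left to R.
    R is a leaf — visit R.
  At Y: go right to L.
    At L: go left to Z.
      At Z: go left to F.
        F is a leaf — visit F.
      At Z: no right child.
      Visit Z.
    At L: go right to E.
      At E: go left to H.
        H is a leaf — visit H.
      At E: go right to G.
        G is a leaf — visit G.
      Visit E.
    Visit L.
  Visit Y.
At T: go right to C.
  At C: go left to P.
    At P: go left to S.
      At S: no left child.
      At S: go right to X.
        X is a leaf — visit X.
      Visit S.
    At P: go right to N.
      At N: no left child.
      At N: go right to Q.
        Q is a leaf — visit Q.
      Visit N.
    Visit P.
  At C: no right child.
  Visit C.
Visit T.
Full post-order sequence: R, F, Z, H, G, E, L, Y, X, S, Q, N, P, C, T.

3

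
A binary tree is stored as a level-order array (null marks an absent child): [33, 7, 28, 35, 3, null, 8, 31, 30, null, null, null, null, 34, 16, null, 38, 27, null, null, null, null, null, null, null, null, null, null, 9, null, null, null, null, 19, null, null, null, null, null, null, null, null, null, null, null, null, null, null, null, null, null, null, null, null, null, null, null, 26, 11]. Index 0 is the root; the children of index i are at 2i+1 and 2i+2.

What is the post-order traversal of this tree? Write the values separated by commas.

19, 38, 31, 27, 30, 35, 3, 7, 26, 11, 9, 34, 16, 8, 28, 33

Post-order visits the left subtree, then the right subtree, then the node.
At 33: go left to 7.
  At 7: go left to 35.
    At 35: go left to 31.
      At 31: no left child.
      At 31: go right to 38.
        At 38: go left to 19.
          19 is a leaf — visit 19.
        At 38: no right child.
        Visit 38.
      Visit 31.
    At 35: go right to 30.
      At 30: go left to 27.
        27 is a leaf — visit 27.
      At 30: no right child.
      Visit 30.
    Visit 35.
  At 7: go right to 3.
    3 is a leaf — visit 3.
  Visit 7.
At 33: go right to 28.
  At 28: no left child.
  At 28: go right to 8.
    At 8: go left to 34.
      At 34: no left child.
      At 34: go right to 9.
        At 9: go left to 26.
          26 is a leaf — visit 26.
        At 9: go right to 11.
          11 is a leaf — visit 11.
        Visit 9.
      Visit 34.
    At 8: go right to 16.
      16 is a leaf — visit 16.
    Visit 8.
  Visit 28.
Visit 33.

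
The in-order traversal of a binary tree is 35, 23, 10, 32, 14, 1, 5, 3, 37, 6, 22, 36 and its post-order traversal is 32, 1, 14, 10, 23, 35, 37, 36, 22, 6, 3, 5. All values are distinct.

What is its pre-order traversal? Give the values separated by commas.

5, 35, 23, 10, 14, 32, 1, 3, 6, 37, 22, 36

The last element of post-order is the root; it splits in-order into left and right subtrees.
Root 5: left subtree has 6 nodes {35, 23, 10, 32, 14, 1}, right has 5 {3, 37, 6, 22, 36}.
  Root 35: left subtree has 0 nodes { }, right has 5 {23, 10, 32, 14, 1}.
    Root 23: left subtree has 0 nodes { }, right has 4 {10, 32, 14, 1}.
      Root 10: left subtree has 0 nodes { }, right has 3 {32, 14, 1}.
        Root 14: left subtree has 1 node {32}, right has 1 {1}.
  Root 3: left subtree has 0 nodes { }, right has 4 {37, 6, 22, 36}.
    Root 6: left subtree has 1 node {37}, right has 2 {22, 36}.
      Root 22: left subtree has 0 nodes { }, right has 1 {36}.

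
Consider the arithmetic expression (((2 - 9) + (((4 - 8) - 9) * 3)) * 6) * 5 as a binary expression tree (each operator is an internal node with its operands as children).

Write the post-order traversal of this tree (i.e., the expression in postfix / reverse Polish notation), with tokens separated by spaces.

2 9 - 4 8 - 9 - 3 * + 6 * 5 *

Post-order on an expression tree gives postfix notation: for each operator, emit left operand, right operand, then the operator.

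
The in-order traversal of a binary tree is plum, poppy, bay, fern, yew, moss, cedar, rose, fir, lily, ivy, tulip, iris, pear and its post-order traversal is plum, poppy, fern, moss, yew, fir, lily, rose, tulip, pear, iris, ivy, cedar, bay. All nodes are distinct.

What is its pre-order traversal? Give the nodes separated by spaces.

bay poppy plum cedar yew fern moss ivy rose lily fir iris tulip pear

The last element of post-order is the root; it splits in-order into left and right subtrees.
Root bay: left subtree has 2 nodes {plum, poppy}, right has 11 {fern, yew, moss, cedar, rose, fir, lily, ivy, tulip, iris, pear}.
  Root poppy: left subtree has 1 node {plum}, right has 0 { }.
  Root cedar: left subtree has 3 nodes {fern, yew, moss}, right has 7 {rose, fir, lily, ivy, tulip, iris, pear}.
    Root yew: left subtree has 1 node {fern}, right has 1 {moss}.
    Root ivy: left subtree has 3 nodes {rose, fir, lily}, right has 3 {tulip, iris, pear}.
      Root rose: left subtree has 0 nodes { }, right has 2 {fir, lily}.
        Root lily: left subtree has 1 node {fir}, right has 0 { }.
      Root iris: left subtree has 1 node {tulip}, right has 1 {pear}.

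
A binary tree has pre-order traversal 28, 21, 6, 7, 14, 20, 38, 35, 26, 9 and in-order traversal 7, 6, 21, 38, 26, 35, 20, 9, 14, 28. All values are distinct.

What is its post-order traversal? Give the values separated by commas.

The first element of pre-order is the root; it splits in-order into left and right subtrees.
Root 28: left subtree has 9 nodes {7, 6, 21, 38, 26, 35, 20, 9, 14}, right has 0 { }.
  Root 21: left subtree has 2 nodes {7, 6}, right has 6 {38, 26, 35, 20, 9, 14}.
    Root 6: left subtree has 1 node {7}, right has 0 { }.
    Root 14: left subtree has 5 nodes {38, 26, 35, 20, 9}, right has 0 { }.
      Root 20: left subtree has 3 nodes {38, 26, 35}, right has 1 {9}.
        Root 38: left subtree has 0 nodes { }, right has 2 {26, 35}.
          Root 35: left subtree has 1 node {26}, right has 0 { }.

7, 6, 26, 35, 38, 9, 20, 14, 21, 28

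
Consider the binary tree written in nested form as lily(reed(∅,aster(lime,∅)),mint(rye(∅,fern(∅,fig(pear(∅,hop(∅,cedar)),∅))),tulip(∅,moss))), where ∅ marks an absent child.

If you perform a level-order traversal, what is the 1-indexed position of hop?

Level-order visits nodes level by level from the root, left to right within each level.
Level 0: lily
Level 1: reed, mint
Level 2: aster, rye, tulip
Level 3: lime, fern, moss
Level 4: fig
Level 5: pear
Level 6: hop
Level 7: cedar
Full level-order sequence: lily, reed, mint, aster, rye, tulip, lime, fern, moss, fig, pear, hop, cedar.

12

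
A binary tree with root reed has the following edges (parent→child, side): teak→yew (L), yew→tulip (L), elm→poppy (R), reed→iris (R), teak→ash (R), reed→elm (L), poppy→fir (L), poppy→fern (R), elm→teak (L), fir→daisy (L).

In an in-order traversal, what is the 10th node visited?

In-order visits the left subtree, then the node, then the right subtree.
At reed: go left to elm.
  At elm: go left to teak.
    At teak: go left to yew.
      At yew: go left to tulip.
        tulip is a leaf — visit tulip.
      Visit yew.
      At yew: no right child.
    Visit teak.
    At teak: go right to ash.
      ash is a leaf — visit ash.
  Visit elm.
  At elm: go right to poppy.
    At poppy: go left to fir.
      At fir: go left to daisy.
        daisy is a leaf — visit daisy.
      Visit fir.
      At fir: no right child.
    Visit poppy.
    At poppy: go right to fern.
      fern is a leaf — visit fern.
Visit reed.
At reed: go right to iris.
  iris is a leaf — visit iris.
Full in-order sequence: tulip, yew, teak, ash, elm, daisy, fir, poppy, fern, reed, iris.

reed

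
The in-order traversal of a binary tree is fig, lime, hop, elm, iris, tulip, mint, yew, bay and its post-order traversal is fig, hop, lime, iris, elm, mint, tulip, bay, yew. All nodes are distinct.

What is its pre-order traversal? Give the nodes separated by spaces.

yew tulip elm lime fig hop iris mint bay

The last element of post-order is the root; it splits in-order into left and right subtrees.
Root yew: left subtree has 7 nodes {fig, lime, hop, elm, iris, tulip, mint}, right has 1 {bay}.
  Root tulip: left subtree has 5 nodes {fig, lime, hop, elm, iris}, right has 1 {mint}.
    Root elm: left subtree has 3 nodes {fig, lime, hop}, right has 1 {iris}.
      Root lime: left subtree has 1 node {fig}, right has 1 {hop}.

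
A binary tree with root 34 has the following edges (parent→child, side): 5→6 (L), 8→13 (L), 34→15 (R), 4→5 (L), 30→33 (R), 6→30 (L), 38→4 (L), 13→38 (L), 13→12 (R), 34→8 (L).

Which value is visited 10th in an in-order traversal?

34

In-order visits the left subtree, then the node, then the right subtree.
At 34: go left to 8.
  At 8: go left to 13.
    At 13: go left to 38.
      At 38: go left to 4.
        At 4: go left to 5.
          At 5: go left to 6.
            At 6: go left to 30.
              At 30: no left child.
              Visit 30.
              At 30: go right to 33.
                33 is a leaf — visit 33.
            Visit 6.
            At 6: no right child.
          Visit 5.
          At 5: no right child.
        Visit 4.
        At 4: no right child.
      Visit 38.
      At 38: no right child.
    Visit 13.
    At 13: go right to 12.
      12 is a leaf — visit 12.
  Visit 8.
  At 8: no right child.
Visit 34.
At 34: go right to 15.
  15 is a leaf — visit 15.
Full in-order sequence: 30, 33, 6, 5, 4, 38, 13, 12, 8, 34, 15.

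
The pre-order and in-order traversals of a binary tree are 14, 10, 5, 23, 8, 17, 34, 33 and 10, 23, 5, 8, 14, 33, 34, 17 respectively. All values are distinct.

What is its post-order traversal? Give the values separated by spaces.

The first element of pre-order is the root; it splits in-order into left and right subtrees.
Root 14: left subtree has 4 nodes {10, 23, 5, 8}, right has 3 {33, 34, 17}.
  Root 10: left subtree has 0 nodes { }, right has 3 {23, 5, 8}.
    Root 5: left subtree has 1 node {23}, right has 1 {8}.
  Root 17: left subtree has 2 nodes {33, 34}, right has 0 { }.
    Root 34: left subtree has 1 node {33}, right has 0 { }.

23 8 5 10 33 34 17 14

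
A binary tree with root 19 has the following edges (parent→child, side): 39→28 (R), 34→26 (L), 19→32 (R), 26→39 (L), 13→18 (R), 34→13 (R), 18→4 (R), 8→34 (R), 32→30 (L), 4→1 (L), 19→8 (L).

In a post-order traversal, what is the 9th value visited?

8

Post-order visits the left subtree, then the right subtree, then the node.
At 19: go left to 8.
  At 8: no left child.
  At 8: go right to 34.
    At 34: go left to 26.
      At 26: go left to 39.
        At 39: no left child.
        At 39: go right to 28.
          28 is a leaf — visit 28.
        Visit 39.
      At 26: no right child.
      Visit 26.
    At 34: go right to 13.
      At 13: no left child.
      At 13: go right to 18.
        At 18: no left child.
        At 18: go right to 4.
          At 4: go left to 1.
            1 is a leaf — visit 1.
          At 4: no right child.
          Visit 4.
        Visit 18.
      Visit 13.
    Visit 34.
  Visit 8.
At 19: go right to 32.
  At 32: go left to 30.
    30 is a leaf — visit 30.
  At 32: no right child.
  Visit 32.
Visit 19.
Full post-order sequence: 28, 39, 26, 1, 4, 18, 13, 34, 8, 30, 32, 19.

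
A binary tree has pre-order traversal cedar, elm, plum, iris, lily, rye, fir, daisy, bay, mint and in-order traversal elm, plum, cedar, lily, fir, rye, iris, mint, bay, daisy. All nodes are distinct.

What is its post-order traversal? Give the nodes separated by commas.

plum, elm, fir, rye, lily, mint, bay, daisy, iris, cedar

The first element of pre-order is the root; it splits in-order into left and right subtrees.
Root cedar: left subtree has 2 nodes {elm, plum}, right has 7 {lily, fir, rye, iris, mint, bay, daisy}.
  Root elm: left subtree has 0 nodes { }, right has 1 {plum}.
  Root iris: left subtree has 3 nodes {lily, fir, rye}, right has 3 {mint, bay, daisy}.
    Root lily: left subtree has 0 nodes { }, right has 2 {fir, rye}.
      Root rye: left subtree has 1 node {fir}, right has 0 { }.
    Root daisy: left subtree has 2 nodes {mint, bay}, right has 0 { }.
      Root bay: left subtree has 1 node {mint}, right has 0 { }.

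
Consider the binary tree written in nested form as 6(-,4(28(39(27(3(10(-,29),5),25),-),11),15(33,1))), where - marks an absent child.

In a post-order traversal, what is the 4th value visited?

3

Post-order visits the left subtree, then the right subtree, then the node.
At 6: no left child.
At 6: go right to 4.
  At 4: go left to 28.
    At 28: go left to 39.
      At 39: go left to 27.
        At 27: go left to 3.
          At 3: go left to 10.
            At 10: no left child.
            At 10: go right to 29.
              29 is a leaf — visit 29.
            Visit 10.
          At 3: go right to 5.
            5 is a leaf — visit 5.
          Visit 3.
        At 27: go right to 25.
          25 is a leaf — visit 25.
        Visit 27.
      At 39: no right child.
      Visit 39.
    At 28: go right to 11.
      11 is a leaf — visit 11.
    Visit 28.
  At 4: go right to 15.
    At 15: go left to 33.
      33 is a leaf — visit 33.
    At 15: go right to 1.
      1 is a leaf — visit 1.
    Visit 15.
  Visit 4.
Visit 6.
Full post-order sequence: 29, 10, 5, 3, 25, 27, 39, 11, 28, 33, 1, 15, 4, 6.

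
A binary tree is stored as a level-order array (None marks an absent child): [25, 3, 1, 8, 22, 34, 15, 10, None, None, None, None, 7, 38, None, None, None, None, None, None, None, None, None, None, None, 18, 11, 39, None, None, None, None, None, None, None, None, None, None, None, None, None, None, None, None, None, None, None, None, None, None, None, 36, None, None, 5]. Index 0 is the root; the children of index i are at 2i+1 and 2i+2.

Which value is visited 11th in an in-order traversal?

In-order visits the left subtree, then the node, then the right subtree.
At 25: go left to 3.
  At 3: go left to 8.
    At 8: go left to 10.
      10 is a leaf — visit 10.
    Visit 8.
    At 8: no right child.
  Visit 3.
  At 3: go right to 22.
    22 is a leaf — visit 22.
Visit 25.
At 25: go right to 1.
  At 1: go left to 34.
    At 34: no left child.
    Visit 34.
    At 34: go right to 7.
      At 7: go left to 18.
        At 18: go left to 36.
          36 is a leaf — visit 36.
        Visit 18.
        At 18: no right child.
      Visit 7.
      At 7: go right to 11.
        At 11: no left child.
        Visit 11.
        At 11: go right to 5.
          5 is a leaf — visit 5.
  Visit 1.
  At 1: go right to 15.
    At 15: go left to 38.
      At 38: go left to 39.
        39 is a leaf — visit 39.
      Visit 38.
      At 38: no right child.
    Visit 15.
    At 15: no right child.
Full in-order sequence: 10, 8, 3, 22, 25, 34, 36, 18, 7, 11, 5, 1, 39, 38, 15.

5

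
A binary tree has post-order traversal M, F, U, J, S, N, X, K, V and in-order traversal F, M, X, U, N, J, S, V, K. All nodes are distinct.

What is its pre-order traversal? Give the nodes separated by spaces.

The last element of post-order is the root; it splits in-order into left and right subtrees.
Root V: left subtree has 7 nodes {F, M, X, U, N, J, S}, right has 1 {K}.
  Root X: left subtree has 2 nodes {F, M}, right has 4 {U, N, J, S}.
    Root F: left subtree has 0 nodes { }, right has 1 {M}.
    Root N: left subtree has 1 node {U}, right has 2 {J, S}.
      Root S: left subtree has 1 node {J}, right has 0 { }.

V X F M N U S J K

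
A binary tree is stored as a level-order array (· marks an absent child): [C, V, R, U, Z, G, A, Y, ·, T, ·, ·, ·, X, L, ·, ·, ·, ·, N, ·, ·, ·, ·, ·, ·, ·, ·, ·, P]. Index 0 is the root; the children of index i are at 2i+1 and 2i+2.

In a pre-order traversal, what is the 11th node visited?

X

Pre-order visits the node, then its left subtree, then its right subtree.
Visit C.
At C: go left to V.
  Visit V.
  At V: go left to U.
    Visit U.
    At U: go left to Y.
      Y is a leaf — visit Y.
    At U: no right child.
  At V: go right to Z.
    Visit Z.
    At Z: go left to T.
      Visit T.
      At T: go left to N.
        N is a leaf — visit N.
      At T: no right child.
    At Z: no right child.
At C: go right to R.
  Visit R.
  At R: go left to G.
    G is a leaf — visit G.
  At R: go right to A.
    Visit A.
    At A: go left to X.
      X is a leaf — visit X.
    At A: go right to L.
      Visit L.
      At L: go left to P.
        P is a leaf — visit P.
      At L: no right child.
Full pre-order sequence: C, V, U, Y, Z, T, N, R, G, A, X, L, P.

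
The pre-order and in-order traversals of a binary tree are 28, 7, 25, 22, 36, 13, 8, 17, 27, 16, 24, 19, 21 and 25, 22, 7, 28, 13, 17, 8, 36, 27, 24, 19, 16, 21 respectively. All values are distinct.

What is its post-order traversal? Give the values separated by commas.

22, 25, 7, 17, 8, 13, 19, 24, 21, 16, 27, 36, 28

The first element of pre-order is the root; it splits in-order into left and right subtrees.
Root 28: left subtree has 3 nodes {25, 22, 7}, right has 9 {13, 17, 8, 36, 27, 24, 19, 16, 21}.
  Root 7: left subtree has 2 nodes {25, 22}, right has 0 { }.
    Root 25: left subtree has 0 nodes { }, right has 1 {22}.
  Root 36: left subtree has 3 nodes {13, 17, 8}, right has 5 {27, 24, 19, 16, 21}.
    Root 13: left subtree has 0 nodes { }, right has 2 {17, 8}.
      Root 8: left subtree has 1 node {17}, right has 0 { }.
    Root 27: left subtree has 0 nodes { }, right has 4 {24, 19, 16, 21}.
      Root 16: left subtree has 2 nodes {24, 19}, right has 1 {21}.
        Root 24: left subtree has 0 nodes { }, right has 1 {19}.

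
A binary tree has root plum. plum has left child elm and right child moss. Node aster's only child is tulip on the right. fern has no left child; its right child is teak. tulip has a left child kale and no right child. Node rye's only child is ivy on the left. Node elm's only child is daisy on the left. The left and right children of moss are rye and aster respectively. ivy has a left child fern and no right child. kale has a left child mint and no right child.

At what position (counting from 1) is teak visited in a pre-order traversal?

8

Pre-order visits the node, then its left subtree, then its right subtree.
Visit plum.
At plum: go left to elm.
  Visit elm.
  At elm: go left to daisy.
    daisy is a leaf — visit daisy.
  At elm: no right child.
At plum: go right to moss.
  Visit moss.
  At moss: go left to rye.
    Visit rye.
    At rye: go left to ivy.
      Visit ivy.
      At ivy: go left to fern.
        Visit fern.
        At fern: no left child.
        At fern: go right to teak.
          teak is a leaf — visit teak.
      At ivy: no right child.
    At rye: no right child.
  At moss: go right to aster.
    Visit aster.
    At aster: no left child.
    At aster: go right to tulip.
      Visit tulip.
      At tulip: go left to kale.
        Visit kale.
        At kale: go left to mint.
          mint is a leaf — visit mint.
        At kale: no right child.
      At tulip: no right child.
Full pre-order sequence: plum, elm, daisy, moss, rye, ivy, fern, teak, aster, tulip, kale, mint.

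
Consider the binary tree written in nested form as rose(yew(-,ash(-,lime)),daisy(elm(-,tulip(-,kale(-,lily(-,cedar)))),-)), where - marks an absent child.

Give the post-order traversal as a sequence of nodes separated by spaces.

Post-order visits the left subtree, then the right subtree, then the node.
At rose: go left to yew.
  At yew: no left child.
  At yew: go right to ash.
    At ash: no left child.
    At ash: go right to lime.
      lime is a leaf — visit lime.
    Visit ash.
  Visit yew.
At rose: go right to daisy.
  At daisy: go left to elm.
    At elm: no left child.
    At elm: go right to tulip.
      At tulip: no left child.
      At tulip: go right to kale.
        At kale: no left child.
        At kale: go right to lily.
          At lily: no left child.
          At lily: go right to cedar.
            cedar is a leaf — visit cedar.
          Visit lily.
        Visit kale.
      Visit tulip.
    Visit elm.
  At daisy: no right child.
  Visit daisy.
Visit rose.

lime ash yew cedar lily kale tulip elm daisy rose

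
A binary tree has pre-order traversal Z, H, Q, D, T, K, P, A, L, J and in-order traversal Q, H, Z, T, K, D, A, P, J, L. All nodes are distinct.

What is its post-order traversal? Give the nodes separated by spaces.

The first element of pre-order is the root; it splits in-order into left and right subtrees.
Root Z: left subtree has 2 nodes {Q, H}, right has 7 {T, K, D, A, P, J, L}.
  Root H: left subtree has 1 node {Q}, right has 0 { }.
  Root D: left subtree has 2 nodes {T, K}, right has 4 {A, P, J, L}.
    Root T: left subtree has 0 nodes { }, right has 1 {K}.
    Root P: left subtree has 1 node {A}, right has 2 {J, L}.
      Root L: left subtree has 1 node {J}, right has 0 { }.

Q H K T A J L P D Z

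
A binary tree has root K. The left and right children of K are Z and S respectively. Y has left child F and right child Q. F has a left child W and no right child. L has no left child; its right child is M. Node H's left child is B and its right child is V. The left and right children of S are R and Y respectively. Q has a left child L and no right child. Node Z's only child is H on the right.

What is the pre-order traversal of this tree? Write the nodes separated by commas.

Pre-order visits the node, then its left subtree, then its right subtree.
Visit K.
At K: go left to Z.
  Visit Z.
  At Z: no left child.
  At Z: go right to H.
    Visit H.
    At H: go left to B.
      B is a leaf — visit B.
    At H: go right to V.
      V is a leaf — visit V.
At K: go right to S.
  Visit S.
  At S: go left to R.
    R is a leaf — visit R.
  At S: go right to Y.
    Visit Y.
    At Y: go left to F.
      Visit F.
      At F: go left to W.
        W is a leaf — visit W.
      At F: no right child.
    At Y: go right to Q.
      Visit Q.
      At Q: go left to L.
        Visit L.
        At L: no left child.
        At L: go right to M.
          M is a leaf — visit M.
      At Q: no right child.

K, Z, H, B, V, S, R, Y, F, W, Q, L, M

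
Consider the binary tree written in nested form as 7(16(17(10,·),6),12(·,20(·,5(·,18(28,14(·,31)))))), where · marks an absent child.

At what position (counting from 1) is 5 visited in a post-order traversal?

9

Post-order visits the left subtree, then the right subtree, then the node.
At 7: go left to 16.
  At 16: go left to 17.
    At 17: go left to 10.
      10 is a leaf — visit 10.
    At 17: no right child.
    Visit 17.
  At 16: go right to 6.
    6 is a leaf — visit 6.
  Visit 16.
At 7: go right to 12.
  At 12: no left child.
  At 12: go right to 20.
    At 20: no left child.
    At 20: go right to 5.
      At 5: no left child.
      At 5: go right to 18.
        At 18: go left to 28.
          28 is a leaf — visit 28.
        At 18: go right to 14.
          At 14: no left child.
          At 14: go right to 31.
            31 is a leaf — visit 31.
          Visit 14.
        Visit 18.
      Visit 5.
    Visit 20.
  Visit 12.
Visit 7.
Full post-order sequence: 10, 17, 6, 16, 28, 31, 14, 18, 5, 20, 12, 7.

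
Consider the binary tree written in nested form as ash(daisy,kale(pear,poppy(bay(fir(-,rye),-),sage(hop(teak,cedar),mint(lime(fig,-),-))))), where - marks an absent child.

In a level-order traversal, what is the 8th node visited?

fir

Level-order visits nodes level by level from the root, left to right within each level.
Level 0: ash
Level 1: daisy, kale
Level 2: pear, poppy
Level 3: bay, sage
Level 4: fir, hop, mint
Level 5: rye, teak, cedar, lime
Level 6: fig
Full level-order sequence: ash, daisy, kale, pear, poppy, bay, sage, fir, hop, mint, rye, teak, cedar, lime, fig.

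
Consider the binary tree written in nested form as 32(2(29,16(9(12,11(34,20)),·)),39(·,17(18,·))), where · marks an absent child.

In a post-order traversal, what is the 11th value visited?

Post-order visits the left subtree, then the right subtree, then the node.
At 32: go left to 2.
  At 2: go left to 29.
    29 is a leaf — visit 29.
  At 2: go right to 16.
    At 16: go left to 9.
      At 9: go left to 12.
        12 is a leaf — visit 12.
      At 9: go right to 11.
        At 11: go left to 34.
          34 is a leaf — visit 34.
        At 11: go right to 20.
          20 is a leaf — visit 20.
        Visit 11.
      Visit 9.
    At 16: no right child.
    Visit 16.
  Visit 2.
At 32: go right to 39.
  At 39: no left child.
  At 39: go right to 17.
    At 17: go left to 18.
      18 is a leaf — visit 18.
    At 17: no right child.
    Visit 17.
  Visit 39.
Visit 32.
Full post-order sequence: 29, 12, 34, 20, 11, 9, 16, 2, 18, 17, 39, 32.

39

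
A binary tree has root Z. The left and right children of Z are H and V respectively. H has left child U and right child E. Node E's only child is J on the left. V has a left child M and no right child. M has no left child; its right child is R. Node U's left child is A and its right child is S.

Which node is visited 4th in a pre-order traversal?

A

Pre-order visits the node, then its left subtree, then its right subtree.
Visit Z.
At Z: go left to H.
  Visit H.
  At H: go left to U.
    Visit U.
    At U: go left to A.
      A is a leaf — visit A.
    At U: go right to S.
      S is a leaf — visit S.
  At H: go right to E.
    Visit E.
    At E: go left to J.
      J is a leaf — visit J.
    At E: no right child.
At Z: go right to V.
  Visit V.
  At V: go left to M.
    Visit M.
    At M: no left child.
    At M: go right to R.
      R is a leaf — visit R.
  At V: no right child.
Full pre-order sequence: Z, H, U, A, S, E, J, V, M, R.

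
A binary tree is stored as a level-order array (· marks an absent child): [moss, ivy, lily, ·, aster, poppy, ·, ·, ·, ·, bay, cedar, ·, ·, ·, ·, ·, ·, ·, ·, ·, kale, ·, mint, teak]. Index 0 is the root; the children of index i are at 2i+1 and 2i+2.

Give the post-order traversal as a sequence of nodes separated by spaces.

Post-order visits the left subtree, then the right subtree, then the node.
At moss: go left to ivy.
  At ivy: no left child.
  At ivy: go right to aster.
    At aster: no left child.
    At aster: go right to bay.
      At bay: go left to kale.
        kale is a leaf — visit kale.
      At bay: no right child.
      Visit bay.
    Visit aster.
  Visit ivy.
At moss: go right to lily.
  At lily: go left to poppy.
    At poppy: go left to cedar.
      At cedar: go left to mint.
        mint is a leaf — visit mint.
      At cedar: go right to teak.
        teak is a leaf — visit teak.
      Visit cedar.
    At poppy: no right child.
    Visit poppy.
  At lily: no right child.
  Visit lily.
Visit moss.

kale bay aster ivy mint teak cedar poppy lily moss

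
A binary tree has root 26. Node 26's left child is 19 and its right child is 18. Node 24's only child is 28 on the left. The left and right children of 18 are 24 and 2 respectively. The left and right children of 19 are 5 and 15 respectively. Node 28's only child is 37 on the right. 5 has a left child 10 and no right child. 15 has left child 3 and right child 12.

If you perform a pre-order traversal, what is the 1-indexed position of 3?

6

Pre-order visits the node, then its left subtree, then its right subtree.
Visit 26.
At 26: go left to 19.
  Visit 19.
  At 19: go left to 5.
    Visit 5.
    At 5: go left to 10.
      10 is a leaf — visit 10.
    At 5: no right child.
  At 19: go right to 15.
    Visit 15.
    At 15: go left to 3.
      3 is a leaf — visit 3.
    At 15: go right to 12.
      12 is a leaf — visit 12.
At 26: go right to 18.
  Visit 18.
  At 18: go left to 24.
    Visit 24.
    At 24: go left to 28.
      Visit 28.
      At 28: no left child.
      At 28: go right to 37.
        37 is a leaf — visit 37.
    At 24: no right child.
  At 18: go right to 2.
    2 is a leaf — visit 2.
Full pre-order sequence: 26, 19, 5, 10, 15, 3, 12, 18, 24, 28, 37, 2.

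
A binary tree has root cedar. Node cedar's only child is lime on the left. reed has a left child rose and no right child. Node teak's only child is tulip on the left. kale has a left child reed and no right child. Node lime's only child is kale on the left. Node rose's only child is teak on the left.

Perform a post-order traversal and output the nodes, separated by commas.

Post-order visits the left subtree, then the right subtree, then the node.
At cedar: go left to lime.
  At lime: go left to kale.
    At kale: go left to reed.
      At reed: go left to rose.
        At rose: go left to teak.
          At teak: go left to tulip.
            tulip is a leaf — visit tulip.
          At teak: no right child.
          Visit teak.
        At rose: no right child.
        Visit rose.
      At reed: no right child.
      Visit reed.
    At kale: no right child.
    Visit kale.
  At lime: no right child.
  Visit lime.
At cedar: no right child.
Visit cedar.

tulip, teak, rose, reed, kale, lime, cedar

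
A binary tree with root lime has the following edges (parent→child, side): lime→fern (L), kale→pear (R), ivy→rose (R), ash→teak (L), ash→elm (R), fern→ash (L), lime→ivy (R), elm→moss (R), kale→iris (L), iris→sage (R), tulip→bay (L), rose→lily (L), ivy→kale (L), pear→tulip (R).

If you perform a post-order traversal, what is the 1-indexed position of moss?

2

Post-order visits the left subtree, then the right subtree, then the node.
At lime: go left to fern.
  At fern: go left to ash.
    At ash: go left to teak.
      teak is a leaf — visit teak.
    At ash: go right to elm.
      At elm: no left child.
      At elm: go right to moss.
        moss is a leaf — visit moss.
      Visit elm.
    Visit ash.
  At fern: no right child.
  Visit fern.
At lime: go right to ivy.
  At ivy: go left to kale.
    At kale: go left to iris.
      At iris: no left child.
      At iris: go right to sage.
        sage is a leaf — visit sage.
      Visit iris.
    At kale: go right to pear.
      At pear: no left child.
      At pear: go right to tulip.
        At tulip: go left to bay.
          bay is a leaf — visit bay.
        At tulip: no right child.
        Visit tulip.
      Visit pear.
    Visit kale.
  At ivy: go right to rose.
    At rose: go left to lily.
      lily is a leaf — visit lily.
    At rose: no right child.
    Visit rose.
  Visit ivy.
Visit lime.
Full post-order sequence: teak, moss, elm, ash, fern, sage, iris, bay, tulip, pear, kale, lily, rose, ivy, lime.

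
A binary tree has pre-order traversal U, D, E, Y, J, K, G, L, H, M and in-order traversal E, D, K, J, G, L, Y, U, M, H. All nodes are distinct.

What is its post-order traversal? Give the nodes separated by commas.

E, K, L, G, J, Y, D, M, H, U

The first element of pre-order is the root; it splits in-order into left and right subtrees.
Root U: left subtree has 7 nodes {E, D, K, J, G, L, Y}, right has 2 {M, H}.
  Root D: left subtree has 1 node {E}, right has 5 {K, J, G, L, Y}.
    Root Y: left subtree has 4 nodes {K, J, G, L}, right has 0 { }.
      Root J: left subtree has 1 node {K}, right has 2 {G, L}.
        Root G: left subtree has 0 nodes { }, right has 1 {L}.
  Root H: left subtree has 1 node {M}, right has 0 { }.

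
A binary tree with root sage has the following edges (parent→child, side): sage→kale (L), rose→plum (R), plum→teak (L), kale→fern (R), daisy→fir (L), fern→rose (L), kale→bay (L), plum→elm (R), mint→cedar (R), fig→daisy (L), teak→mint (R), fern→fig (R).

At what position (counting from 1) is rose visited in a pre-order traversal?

Pre-order visits the node, then its left subtree, then its right subtree.
Visit sage.
At sage: go left to kale.
  Visit kale.
  At kale: go left to bay.
    bay is a leaf — visit bay.
  At kale: go right to fern.
    Visit fern.
    At fern: go left to rose.
      Visit rose.
      At rose: no left child.
      At rose: go right to plum.
        Visit plum.
        At plum: go left to teak.
          Visit teak.
          At teak: no left child.
          At teak: go right to mint.
            Visit mint.
            At mint: no left child.
            At mint: go right to cedar.
              cedar is a leaf — visit cedar.
        At plum: go right to elm.
          elm is a leaf — visit elm.
    At fern: go right to fig.
      Visit fig.
      At fig: go left to daisy.
        Visit daisy.
        At daisy: go left to fir.
          fir is a leaf — visit fir.
        At daisy: no right child.
      At fig: no right child.
At sage: no right child.
Full pre-order sequence: sage, kale, bay, fern, rose, plum, teak, mint, cedar, elm, fig, daisy, fir.

5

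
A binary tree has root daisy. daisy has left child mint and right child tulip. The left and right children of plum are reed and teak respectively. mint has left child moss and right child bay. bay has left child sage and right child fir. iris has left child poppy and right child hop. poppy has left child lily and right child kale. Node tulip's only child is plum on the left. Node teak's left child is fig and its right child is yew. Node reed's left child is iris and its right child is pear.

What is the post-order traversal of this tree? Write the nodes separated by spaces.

Post-order visits the left subtree, then the right subtree, then the node.
At daisy: go left to mint.
  At mint: go left to moss.
    moss is a leaf — visit moss.
  At mint: go right to bay.
    At bay: go left to sage.
      sage is a leaf — visit sage.
    At bay: go right to fir.
      fir is a leaf — visit fir.
    Visit bay.
  Visit mint.
At daisy: go right to tulip.
  At tulip: go left to plum.
    At plum: go left to reed.
      At reed: go left to iris.
        At iris: go left to poppy.
          At poppy: go left to lily.
            lily is a leaf — visit lily.
          At poppy: go right to kale.
            kale is a leaf — visit kale.
          Visit poppy.
        At iris: go right to hop.
          hop is a leaf — visit hop.
        Visit iris.
      At reed: go right to pear.
        pear is a leaf — visit pear.
      Visit reed.
    At plum: go right to teak.
      At teak: go left to fig.
        fig is a leaf — visit fig.
      At teak: go right to yew.
        yew is a leaf — visit yew.
      Visit teak.
    Visit plum.
  At tulip: no right child.
  Visit tulip.
Visit daisy.

moss sage fir bay mint lily kale poppy hop iris pear reed fig yew teak plum tulip daisy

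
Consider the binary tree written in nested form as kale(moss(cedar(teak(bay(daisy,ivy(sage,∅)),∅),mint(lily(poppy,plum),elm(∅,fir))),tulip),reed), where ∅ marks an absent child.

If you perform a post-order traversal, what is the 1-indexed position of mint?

11

Post-order visits the left subtree, then the right subtree, then the node.
At kale: go left to moss.
  At moss: go left to cedar.
    At cedar: go left to teak.
      At teak: go left to bay.
        At bay: go left to daisy.
          daisy is a leaf — visit daisy.
        At bay: go right to ivy.
          At ivy: go left to sage.
            sage is a leaf — visit sage.
          At ivy: no right child.
          Visit ivy.
        Visit bay.
      At teak: no right child.
      Visit teak.
    At cedar: go right to mint.
      At mint: go left to lily.
        At lily: go left to poppy.
          poppy is a leaf — visit poppy.
        At lily: go right to plum.
          plum is a leaf — visit plum.
        Visit lily.
      At mint: go right to elm.
        At elm: no left child.
        At elm: go right to fir.
          fir is a leaf — visit fir.
        Visit elm.
      Visit mint.
    Visit cedar.
  At moss: go right to tulip.
    tulip is a leaf — visit tulip.
  Visit moss.
At kale: go right to reed.
  reed is a leaf — visit reed.
Visit kale.
Full post-order sequence: daisy, sage, ivy, bay, teak, poppy, plum, lily, fir, elm, mint, cedar, tulip, moss, reed, kale.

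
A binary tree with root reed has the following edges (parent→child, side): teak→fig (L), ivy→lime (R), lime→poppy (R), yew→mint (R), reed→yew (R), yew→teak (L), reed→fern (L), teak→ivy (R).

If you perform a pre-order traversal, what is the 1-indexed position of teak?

Pre-order visits the node, then its left subtree, then its right subtree.
Visit reed.
At reed: go left to fern.
  fern is a leaf — visit fern.
At reed: go right to yew.
  Visit yew.
  At yew: go left to teak.
    Visit teak.
    At teak: go left to fig.
      fig is a leaf — visit fig.
    At teak: go right to ivy.
      Visit ivy.
      At ivy: no left child.
      At ivy: go right to lime.
        Visit lime.
        At lime: no left child.
        At lime: go right to poppy.
          poppy is a leaf — visit poppy.
  At yew: go right to mint.
    mint is a leaf — visit mint.
Full pre-order sequence: reed, fern, yew, teak, fig, ivy, lime, poppy, mint.

4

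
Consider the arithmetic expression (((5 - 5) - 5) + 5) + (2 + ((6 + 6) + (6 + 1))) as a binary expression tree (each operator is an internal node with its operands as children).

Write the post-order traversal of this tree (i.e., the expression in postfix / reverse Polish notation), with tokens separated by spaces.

5 5 - 5 - 5 + 2 6 6 + 6 1 + + + +

Post-order on an expression tree gives postfix notation: for each operator, emit left operand, right operand, then the operator.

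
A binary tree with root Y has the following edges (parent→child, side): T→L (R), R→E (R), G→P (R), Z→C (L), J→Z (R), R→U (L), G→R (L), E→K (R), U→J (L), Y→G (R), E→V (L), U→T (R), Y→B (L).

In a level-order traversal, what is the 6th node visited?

Level-order visits nodes level by level from the root, left to right within each level.
Level 0: Y
Level 1: B, G
Level 2: R, P
Level 3: U, E
Level 4: J, T, V, K
Level 5: Z, L
Level 6: C
Full level-order sequence: Y, B, G, R, P, U, E, J, T, V, K, Z, L, C.

U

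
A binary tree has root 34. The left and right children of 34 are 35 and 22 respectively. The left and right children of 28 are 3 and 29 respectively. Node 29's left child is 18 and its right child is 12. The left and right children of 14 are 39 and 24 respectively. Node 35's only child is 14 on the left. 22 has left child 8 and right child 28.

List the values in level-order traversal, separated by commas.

Level-order visits nodes level by level from the root, left to right within each level.
Level 0: 34
Level 1: 35, 22
Level 2: 14, 8, 28
Level 3: 39, 24, 3, 29
Level 4: 18, 12

34, 35, 22, 14, 8, 28, 39, 24, 3, 29, 18, 12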